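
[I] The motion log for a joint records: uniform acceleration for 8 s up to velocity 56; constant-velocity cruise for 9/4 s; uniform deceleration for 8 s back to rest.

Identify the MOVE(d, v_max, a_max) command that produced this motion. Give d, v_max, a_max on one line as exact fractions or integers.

a_max = 56/8 = 7
d_a = ½·56·8 = 224; d_c = 56·9/4 = 126
d = 2·224 + 126 = 574
t_c = 9/4 > 0 → v_max = v_peak = 56

d=574 v_max=56 a_max=7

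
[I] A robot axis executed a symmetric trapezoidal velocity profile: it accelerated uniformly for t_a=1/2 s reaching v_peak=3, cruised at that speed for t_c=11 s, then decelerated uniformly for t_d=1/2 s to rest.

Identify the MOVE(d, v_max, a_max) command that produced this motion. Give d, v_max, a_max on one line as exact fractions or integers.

a_max = 3/(1/2) = 6
d_a = ½·3·1/2 = 3/4; d_c = 3·11 = 33
d = 2·3/4 + 33 = 69/2
t_c = 11 > 0 ⇒ limit active, v_max = 3

d=69/2 v_max=3 a_max=6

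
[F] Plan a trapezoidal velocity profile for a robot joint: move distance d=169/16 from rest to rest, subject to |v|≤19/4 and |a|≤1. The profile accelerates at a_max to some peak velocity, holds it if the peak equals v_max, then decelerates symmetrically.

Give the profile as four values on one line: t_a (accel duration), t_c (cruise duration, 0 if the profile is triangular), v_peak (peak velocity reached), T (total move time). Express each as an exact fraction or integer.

t_a=13/4 t_c=0 v_peak=13/4 T=13/2

v_max²/a_max = (19/4)²/1 = 361/16
169/16 < 361/16 → triangular
v_peak = √(169/16·1) = √(169/16) = 13/4
t_a = (13/4)/1 = 13/4; t_c = 0
T = 2·13/4 = 13/2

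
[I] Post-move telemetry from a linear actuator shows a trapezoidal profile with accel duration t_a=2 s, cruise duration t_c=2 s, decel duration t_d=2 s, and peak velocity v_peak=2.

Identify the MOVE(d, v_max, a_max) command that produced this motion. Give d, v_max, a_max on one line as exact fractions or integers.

d=8 v_max=2 a_max=1

a_max = 2/2 = 1
d_a = ½·2·2 = 2; d_c = 2·2 = 4
d = 2·2 + 4 = 8
t_c = 2 > 0 ⇒ limit active, v_max = 2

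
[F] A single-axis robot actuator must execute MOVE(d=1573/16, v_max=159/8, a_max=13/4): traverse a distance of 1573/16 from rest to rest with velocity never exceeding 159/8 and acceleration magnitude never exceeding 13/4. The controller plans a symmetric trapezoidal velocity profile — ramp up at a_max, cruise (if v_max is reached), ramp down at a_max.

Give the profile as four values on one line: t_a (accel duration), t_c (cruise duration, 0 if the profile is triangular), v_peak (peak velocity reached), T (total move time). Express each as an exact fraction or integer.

v_max²/a_max = (159/8)²/(13/4) = 25281/208
1573/16 < 25281/208 → triangular
v_peak = √(1573/16·13/4) = √(20449/64) = 143/8
t_a = (143/8)/(13/4) = 11/2; t_c = 0
T = 2·11/2 = 11

t_a=11/2 t_c=0 v_peak=143/8 T=11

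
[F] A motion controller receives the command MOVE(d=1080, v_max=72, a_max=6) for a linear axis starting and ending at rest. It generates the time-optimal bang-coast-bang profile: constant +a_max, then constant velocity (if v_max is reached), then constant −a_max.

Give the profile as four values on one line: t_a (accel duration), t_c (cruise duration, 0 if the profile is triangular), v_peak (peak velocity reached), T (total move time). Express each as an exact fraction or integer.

t_a=12 t_c=3 v_peak=72 T=27

vₘ²/aₘ = 72²/6 = 864
1080 ≥ 864 → trapezoidal
t_a = 72/6 = 12; v_peak = 72
d_cruise = 1080 − 864 = 216; t_c = 216/72 = 3
T = 2·12 + 3 = 27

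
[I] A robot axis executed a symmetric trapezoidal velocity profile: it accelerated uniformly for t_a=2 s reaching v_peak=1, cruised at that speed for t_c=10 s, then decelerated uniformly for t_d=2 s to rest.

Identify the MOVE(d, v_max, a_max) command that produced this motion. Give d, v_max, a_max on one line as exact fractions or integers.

a_max = 1/2
d_a = ½·1·2 = 1; d_c = 1·10 = 10
d = 2·1 + 10 = 12
t_c = 10 > 0 → v_max = v_peak = 1

d=12 v_max=1 a_max=1/2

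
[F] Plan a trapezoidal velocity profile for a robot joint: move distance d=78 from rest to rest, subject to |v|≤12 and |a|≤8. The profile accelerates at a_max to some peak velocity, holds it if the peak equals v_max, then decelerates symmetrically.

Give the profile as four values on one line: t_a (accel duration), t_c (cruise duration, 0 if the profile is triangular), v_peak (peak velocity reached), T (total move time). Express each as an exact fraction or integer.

vₘ²/aₘ = 12²/8 = 18
78 ≥ 18 ⇒ cruise phase
t_a = 12/8 = 3/2; v_peak = 12
d_cruise = 78 − 18 = 60; t_c = 60/12 = 5
T = 2·3/2 + 5 = 8

t_a=3/2 t_c=5 v_peak=12 T=8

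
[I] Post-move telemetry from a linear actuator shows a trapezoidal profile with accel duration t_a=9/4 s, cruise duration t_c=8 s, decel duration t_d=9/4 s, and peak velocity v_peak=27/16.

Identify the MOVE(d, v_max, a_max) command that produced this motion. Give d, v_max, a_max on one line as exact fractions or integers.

d=1107/64 v_max=27/16 a_max=3/4

a_max = (27/16)/(9/4) = 3/4
d_a = ½·27/16·9/4 = 243/128; d_c = 27/16·8 = 27/2
d = 2·243/128 + 27/2 = 1107/64
t_c = 8 > 0 so v_max = 27/16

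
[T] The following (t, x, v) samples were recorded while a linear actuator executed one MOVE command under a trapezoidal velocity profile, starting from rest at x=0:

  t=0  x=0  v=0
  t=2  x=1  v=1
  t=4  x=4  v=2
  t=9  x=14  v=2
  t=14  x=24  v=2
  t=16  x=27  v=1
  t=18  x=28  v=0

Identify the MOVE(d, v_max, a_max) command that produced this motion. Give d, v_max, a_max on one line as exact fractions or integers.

final state: t=18, x=28, v=0 → d = 28
a_max = (1−0)/(2−0) = 1/2
max v = 2 over t∈[4,14] → v_max = 2
check: 2·(4+10) = 28 ✓

d=28 v_max=2 a_max=1/2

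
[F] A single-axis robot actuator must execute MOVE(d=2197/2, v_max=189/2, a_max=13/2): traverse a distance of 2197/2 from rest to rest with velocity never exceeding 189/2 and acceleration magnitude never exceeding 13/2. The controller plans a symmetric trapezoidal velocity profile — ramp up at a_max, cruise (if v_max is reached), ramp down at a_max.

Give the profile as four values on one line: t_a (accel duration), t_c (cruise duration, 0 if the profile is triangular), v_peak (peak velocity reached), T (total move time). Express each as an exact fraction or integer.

vₘ²/aₘ = (189/2)²/(13/2) = 35721/26
2197/2 < 35721/26 ⇒ no cruise
v_peak = √(2197/2·13/2) = √(28561/4) = 169/2
t_a = (169/2)/(13/2) = 13; t_c = 0
T = 2·13 = 26

t_a=13 t_c=0 v_peak=169/2 T=26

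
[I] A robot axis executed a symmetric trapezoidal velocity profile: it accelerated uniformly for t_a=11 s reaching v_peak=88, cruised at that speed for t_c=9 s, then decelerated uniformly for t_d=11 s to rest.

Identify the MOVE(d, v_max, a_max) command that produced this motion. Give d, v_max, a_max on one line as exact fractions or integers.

a_max = 88/11 = 8
d_a = ½·88·11 = 484; d_c = 88·9 = 792
d = 2·484 + 792 = 1760
t_c = 9 > 0 → v_max = v_peak = 88

d=1760 v_max=88 a_max=8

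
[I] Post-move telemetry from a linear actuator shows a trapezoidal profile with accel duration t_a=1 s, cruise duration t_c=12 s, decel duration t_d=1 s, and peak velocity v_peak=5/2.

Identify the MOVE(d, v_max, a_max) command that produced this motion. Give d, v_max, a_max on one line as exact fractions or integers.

a_max = (5/2)/1 = 5/2
d_a = ½·5/2·1 = 5/4; d_c = 5/2·12 = 30
d = 2·5/4 + 30 = 65/2
t_c = 12 > 0 ⇒ limit active, v_max = 5/2

d=65/2 v_max=5/2 a_max=5/2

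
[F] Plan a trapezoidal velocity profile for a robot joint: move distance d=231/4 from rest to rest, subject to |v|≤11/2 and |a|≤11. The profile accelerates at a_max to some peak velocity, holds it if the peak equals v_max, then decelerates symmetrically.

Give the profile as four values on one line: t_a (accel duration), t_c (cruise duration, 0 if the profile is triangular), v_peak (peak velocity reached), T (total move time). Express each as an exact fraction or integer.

t_a=1/2 t_c=10 v_peak=11/2 T=11

vₘ²/aₘ = (11/2)²/11 = 11/4
231/4 ≥ 11/4 so v_max reached
t_a = (11/2)/11 = 1/2; v_peak = 11/2
d_cruise = 231/4 − 11/4 = 55; t_c = 55/(11/2) = 10
T = 2·1/2 + 10 = 11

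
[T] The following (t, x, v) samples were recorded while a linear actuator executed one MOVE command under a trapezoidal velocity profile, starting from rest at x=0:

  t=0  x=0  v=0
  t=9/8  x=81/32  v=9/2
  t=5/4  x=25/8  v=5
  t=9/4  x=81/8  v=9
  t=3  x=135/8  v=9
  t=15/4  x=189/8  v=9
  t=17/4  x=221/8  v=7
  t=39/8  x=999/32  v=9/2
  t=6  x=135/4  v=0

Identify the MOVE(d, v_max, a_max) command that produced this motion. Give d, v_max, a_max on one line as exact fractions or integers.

final state: t=6, x=135/4, v=0 → d = 135/4
a_max = (9/2−0)/(9/8−0) = 4
max v = 9 over t∈[9/4,15/4] → v_max = 9
check: 9·(9/4+3/2) = 135/4 ✓

d=135/4 v_max=9 a_max=4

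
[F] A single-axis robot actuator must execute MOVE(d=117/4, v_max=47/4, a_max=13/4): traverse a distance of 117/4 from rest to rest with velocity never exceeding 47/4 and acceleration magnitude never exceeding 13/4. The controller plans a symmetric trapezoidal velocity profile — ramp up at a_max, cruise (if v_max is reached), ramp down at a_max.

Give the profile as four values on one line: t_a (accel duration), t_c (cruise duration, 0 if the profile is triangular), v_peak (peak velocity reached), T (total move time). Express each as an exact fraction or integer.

t_a=3 t_c=0 v_peak=39/4 T=6

vₘ²/aₘ = (47/4)²/(13/4) = 2209/52
117/4 < 2209/52 → triangular
v_peak = √(117/4·13/4) = √(1521/16) = 39/4
t_a = (39/4)/(13/4) = 3; t_c = 0
T = 2·3 = 6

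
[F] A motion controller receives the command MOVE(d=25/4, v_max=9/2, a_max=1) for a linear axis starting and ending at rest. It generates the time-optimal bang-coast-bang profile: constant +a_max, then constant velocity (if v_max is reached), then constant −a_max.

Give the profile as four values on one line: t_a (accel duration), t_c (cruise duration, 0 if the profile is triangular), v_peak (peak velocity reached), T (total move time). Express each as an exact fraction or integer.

t_a=5/2 t_c=0 v_peak=5/2 T=5

vₘ²/aₘ = (9/2)²/1 = 81/4
25/4 < 81/4 so t_c = 0
v_peak = √(25/4·1) = √(25/4) = 5/2
t_a = (5/2)/1 = 5/2; t_c = 0
T = 2·5/2 = 5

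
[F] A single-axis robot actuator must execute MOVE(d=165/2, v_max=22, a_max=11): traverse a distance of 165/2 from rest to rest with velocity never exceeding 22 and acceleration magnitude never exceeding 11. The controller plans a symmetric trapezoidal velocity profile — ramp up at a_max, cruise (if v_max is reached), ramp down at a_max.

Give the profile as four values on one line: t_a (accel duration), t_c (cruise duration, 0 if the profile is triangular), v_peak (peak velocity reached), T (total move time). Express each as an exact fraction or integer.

t_a=2 t_c=7/4 v_peak=22 T=23/4

(v_max)²/a_max = 22²/11 = 44
165/2 ≥ 44 ⇒ cruise phase
t_a = 22/11 = 2; v_peak = 22
d_cruise = 165/2 − 44 = 77/2; t_c = (77/2)/22 = 7/4
T = 2·2 + 7/4 = 23/4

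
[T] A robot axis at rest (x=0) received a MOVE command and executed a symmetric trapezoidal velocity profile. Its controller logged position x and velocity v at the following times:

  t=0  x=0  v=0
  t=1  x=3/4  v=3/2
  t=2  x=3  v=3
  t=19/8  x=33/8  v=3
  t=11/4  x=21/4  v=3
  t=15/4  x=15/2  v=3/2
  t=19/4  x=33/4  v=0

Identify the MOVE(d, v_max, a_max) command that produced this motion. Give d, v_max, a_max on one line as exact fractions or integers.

d=33/4 v_max=3 a_max=3/2

final state: t=19/4, x=33/4, v=0 → d = 33/4
a_max = (3/2−0)/(1−0) = 3/2
max v = 3 over t∈[2,11/4] → v_max = 3
check: 3·(2+3/4) = 33/4 ✓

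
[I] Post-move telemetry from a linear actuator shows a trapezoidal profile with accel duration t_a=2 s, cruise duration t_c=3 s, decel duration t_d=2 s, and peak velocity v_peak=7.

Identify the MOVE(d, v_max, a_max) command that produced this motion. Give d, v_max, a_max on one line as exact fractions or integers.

a_max = 7/2
d_a = ½·7·2 = 7; d_c = 7·3 = 21
d = 2·7 + 21 = 35
t_c = 3 > 0 so v_max = 7

d=35 v_max=7 a_max=7/2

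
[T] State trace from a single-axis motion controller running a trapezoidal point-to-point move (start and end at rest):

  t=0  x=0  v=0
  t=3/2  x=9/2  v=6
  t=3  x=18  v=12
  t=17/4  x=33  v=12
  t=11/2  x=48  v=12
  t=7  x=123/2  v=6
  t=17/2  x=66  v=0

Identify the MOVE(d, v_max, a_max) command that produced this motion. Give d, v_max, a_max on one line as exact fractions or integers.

final state: t=17/2, x=66, v=0 → d = 66
a_max = (6−0)/(3/2−0) = 4
max v = 12 over t∈[3,11/2] → v_max = 12
check: 12·(3+5/2) = 66 ✓

d=66 v_max=12 a_max=4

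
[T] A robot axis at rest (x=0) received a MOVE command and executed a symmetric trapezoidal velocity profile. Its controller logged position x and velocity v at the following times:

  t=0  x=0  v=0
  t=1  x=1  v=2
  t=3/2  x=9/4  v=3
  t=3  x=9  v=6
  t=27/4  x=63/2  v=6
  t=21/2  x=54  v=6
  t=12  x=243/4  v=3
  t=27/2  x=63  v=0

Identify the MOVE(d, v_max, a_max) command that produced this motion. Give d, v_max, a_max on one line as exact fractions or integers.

d=63 v_max=6 a_max=2

final state: t=27/2, x=63, v=0 → d = 63
a_max = (2−0)/(1−0) = 2
max v = 6 over t∈[3,21/2] → v_max = 6
check: 6·(3+15/2) = 63 ✓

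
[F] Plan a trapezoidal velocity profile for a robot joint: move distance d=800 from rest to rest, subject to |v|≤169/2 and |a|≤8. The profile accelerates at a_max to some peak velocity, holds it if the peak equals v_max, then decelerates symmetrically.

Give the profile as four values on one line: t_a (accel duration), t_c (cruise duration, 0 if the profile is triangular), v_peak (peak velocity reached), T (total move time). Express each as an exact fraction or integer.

t_a=10 t_c=0 v_peak=80 T=20

(v_max)²/a_max = (169/2)²/8 = 28561/32
800 < 28561/32 ⇒ no cruise
v_peak = √(800·8) = √6400 = 80
t_a = 80/8 = 10; t_c = 0
T = 2·10 = 20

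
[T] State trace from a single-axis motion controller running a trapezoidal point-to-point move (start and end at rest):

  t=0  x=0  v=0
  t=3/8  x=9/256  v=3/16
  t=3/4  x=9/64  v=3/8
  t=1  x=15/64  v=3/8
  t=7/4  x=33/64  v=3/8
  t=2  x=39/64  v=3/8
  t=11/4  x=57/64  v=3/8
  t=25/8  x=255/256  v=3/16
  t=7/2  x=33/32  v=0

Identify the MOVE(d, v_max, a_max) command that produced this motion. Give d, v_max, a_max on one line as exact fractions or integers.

final state: t=7/2, x=33/32, v=0 → d = 33/32
a_max = (3/16−0)/(3/8−0) = 1/2
max v = 3/8 over t∈[3/4,11/4] → v_max = 3/8
check: 3/8·(3/4+2) = 33/32 ✓

d=33/32 v_max=3/8 a_max=1/2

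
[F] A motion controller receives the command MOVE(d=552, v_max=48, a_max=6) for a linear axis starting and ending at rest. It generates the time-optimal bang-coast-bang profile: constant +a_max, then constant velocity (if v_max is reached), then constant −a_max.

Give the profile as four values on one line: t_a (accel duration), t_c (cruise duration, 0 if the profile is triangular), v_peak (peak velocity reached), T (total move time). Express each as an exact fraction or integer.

t_a=8 t_c=7/2 v_peak=48 T=39/2

vₘ²/aₘ = 48²/6 = 384
552 ≥ 384 ⇒ cruise phase
t_a = 48/6 = 8; v_peak = 48
d_cruise = 552 − 384 = 168; t_c = 168/48 = 7/2
T = 2·8 + 7/2 = 39/2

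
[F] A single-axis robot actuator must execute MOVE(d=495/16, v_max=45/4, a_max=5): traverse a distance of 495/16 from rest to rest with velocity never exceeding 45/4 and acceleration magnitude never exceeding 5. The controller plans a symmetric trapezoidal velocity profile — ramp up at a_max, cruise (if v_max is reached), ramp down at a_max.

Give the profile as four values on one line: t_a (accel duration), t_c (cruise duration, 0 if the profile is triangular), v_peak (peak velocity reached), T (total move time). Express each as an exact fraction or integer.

(v_max)²/a_max = (45/4)²/5 = 405/16
495/16 ≥ 405/16 ⇒ cruise phase
t_a = (45/4)/5 = 9/4; v_peak = 45/4
d_cruise = 495/16 − 405/16 = 45/8; t_c = (45/8)/(45/4) = 1/2
T = 2·9/4 + 1/2 = 5

t_a=9/4 t_c=1/2 v_peak=45/4 T=5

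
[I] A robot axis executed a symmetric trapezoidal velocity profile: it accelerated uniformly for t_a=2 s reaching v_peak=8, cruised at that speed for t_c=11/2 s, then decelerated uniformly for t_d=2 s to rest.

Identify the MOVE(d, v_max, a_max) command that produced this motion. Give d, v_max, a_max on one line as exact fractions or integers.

d=60 v_max=8 a_max=4

a_max = 8/2 = 4
d_a = ½·8·2 = 8; d_c = 8·11/2 = 44
d = 2·8 + 44 = 60
t_c = 11/2 > 0 → v_max = v_peak = 8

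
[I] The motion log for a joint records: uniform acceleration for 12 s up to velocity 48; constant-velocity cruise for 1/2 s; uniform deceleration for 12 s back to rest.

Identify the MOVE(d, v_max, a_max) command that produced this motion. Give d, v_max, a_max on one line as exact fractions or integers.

a_max = 48/12 = 4
d_a = ½·48·12 = 288; d_c = 48·1/2 = 24
d = 2·288 + 24 = 600
t_c = 1/2 > 0 ⇒ limit active, v_max = 48

d=600 v_max=48 a_max=4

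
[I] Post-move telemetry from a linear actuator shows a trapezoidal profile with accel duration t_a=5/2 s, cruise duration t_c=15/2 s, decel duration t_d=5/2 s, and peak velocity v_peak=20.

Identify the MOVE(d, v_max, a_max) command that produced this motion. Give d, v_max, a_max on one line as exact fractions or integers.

a_max = 20/(5/2) = 8
d_a = ½·20·5/2 = 25; d_c = 20·15/2 = 150
d = 2·25 + 150 = 200
t_c = 15/2 > 0 ⇒ limit active, v_max = 20

d=200 v_max=20 a_max=8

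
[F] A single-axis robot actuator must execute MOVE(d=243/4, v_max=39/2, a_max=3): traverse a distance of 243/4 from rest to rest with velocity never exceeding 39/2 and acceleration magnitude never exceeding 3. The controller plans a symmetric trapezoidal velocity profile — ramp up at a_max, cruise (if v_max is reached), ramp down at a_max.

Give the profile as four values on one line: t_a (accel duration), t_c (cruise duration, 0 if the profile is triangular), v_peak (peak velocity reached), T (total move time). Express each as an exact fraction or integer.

vₘ²/aₘ = (39/2)²/3 = 507/4
243/4 < 507/4 → triangular
v_peak = √(243/4·3) = √(729/4) = 27/2
t_a = (27/2)/3 = 9/2; t_c = 0
T = 2·9/2 = 9

t_a=9/2 t_c=0 v_peak=27/2 T=9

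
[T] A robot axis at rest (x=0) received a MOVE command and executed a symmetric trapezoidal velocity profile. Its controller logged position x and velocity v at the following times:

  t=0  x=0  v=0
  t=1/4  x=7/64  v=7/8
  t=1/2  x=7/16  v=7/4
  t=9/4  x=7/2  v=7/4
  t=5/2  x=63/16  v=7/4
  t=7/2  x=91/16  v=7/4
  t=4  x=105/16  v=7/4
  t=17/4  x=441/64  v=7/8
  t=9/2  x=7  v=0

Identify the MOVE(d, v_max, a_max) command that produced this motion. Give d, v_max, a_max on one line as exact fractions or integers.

final state: t=9/2, x=7, v=0 → d = 7
a_max = (7/8−0)/(1/4−0) = 7/2
max v = 7/4 over t∈[1/2,4] → v_max = 7/4
check: 7/4·(1/2+7/2) = 7 ✓

d=7 v_max=7/4 a_max=7/2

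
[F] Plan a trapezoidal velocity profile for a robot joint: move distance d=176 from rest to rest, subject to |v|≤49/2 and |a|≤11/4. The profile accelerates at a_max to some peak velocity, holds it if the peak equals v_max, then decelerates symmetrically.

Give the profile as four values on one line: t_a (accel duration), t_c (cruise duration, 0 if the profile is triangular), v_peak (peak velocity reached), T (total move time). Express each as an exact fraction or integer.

t_a=8 t_c=0 v_peak=22 T=16

(v_max)²/a_max = (49/2)²/(11/4) = 2401/11
176 < 2401/11 → triangular
v_peak = √(176·11/4) = √484 = 22
t_a = 22/(11/4) = 8; t_c = 0
T = 2·8 = 16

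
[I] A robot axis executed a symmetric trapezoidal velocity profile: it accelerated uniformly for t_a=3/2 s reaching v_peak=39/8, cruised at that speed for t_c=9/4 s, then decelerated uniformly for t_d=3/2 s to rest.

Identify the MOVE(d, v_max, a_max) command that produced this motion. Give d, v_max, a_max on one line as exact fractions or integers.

d=585/32 v_max=39/8 a_max=13/4

a_max = (39/8)/(3/2) = 13/4
d_a = ½·39/8·3/2 = 117/32; d_c = 39/8·9/4 = 351/32
d = 2·117/32 + 351/32 = 585/32
t_c = 9/4 > 0 ⇒ limit active, v_max = 39/8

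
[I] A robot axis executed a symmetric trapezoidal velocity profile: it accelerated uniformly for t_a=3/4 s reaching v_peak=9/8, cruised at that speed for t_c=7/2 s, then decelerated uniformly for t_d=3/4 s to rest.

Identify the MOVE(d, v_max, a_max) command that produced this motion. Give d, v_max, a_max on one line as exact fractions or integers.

d=153/32 v_max=9/8 a_max=3/2

a_max = (9/8)/(3/4) = 3/2
d_a = ½·9/8·3/4 = 27/64; d_c = 9/8·7/2 = 63/16
d = 2·27/64 + 63/16 = 153/32
t_c = 7/2 > 0 ⇒ limit active, v_max = 9/8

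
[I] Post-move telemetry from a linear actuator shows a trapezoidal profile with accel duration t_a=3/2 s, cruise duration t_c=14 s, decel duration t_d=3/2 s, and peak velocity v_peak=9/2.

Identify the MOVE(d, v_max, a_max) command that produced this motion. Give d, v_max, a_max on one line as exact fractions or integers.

d=279/4 v_max=9/2 a_max=3

a_max = (9/2)/(3/2) = 3
d_a = ½·9/2·3/2 = 27/8; d_c = 9/2·14 = 63
d = 2·27/8 + 63 = 279/4
t_c = 14 > 0 → v_max = v_peak = 9/2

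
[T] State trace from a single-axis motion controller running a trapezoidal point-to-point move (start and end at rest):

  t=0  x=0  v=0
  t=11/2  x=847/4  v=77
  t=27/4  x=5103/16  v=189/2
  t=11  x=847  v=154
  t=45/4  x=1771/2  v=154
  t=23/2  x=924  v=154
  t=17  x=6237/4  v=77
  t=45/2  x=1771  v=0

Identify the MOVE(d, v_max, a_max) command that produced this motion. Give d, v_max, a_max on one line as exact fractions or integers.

d=1771 v_max=154 a_max=14

final state: t=45/2, x=1771, v=0 → d = 1771
a_max = (77−0)/(11/2−0) = 14
max v = 154 over t∈[11,23/2] → v_max = 154
check: 154·(11+1/2) = 1771 ✓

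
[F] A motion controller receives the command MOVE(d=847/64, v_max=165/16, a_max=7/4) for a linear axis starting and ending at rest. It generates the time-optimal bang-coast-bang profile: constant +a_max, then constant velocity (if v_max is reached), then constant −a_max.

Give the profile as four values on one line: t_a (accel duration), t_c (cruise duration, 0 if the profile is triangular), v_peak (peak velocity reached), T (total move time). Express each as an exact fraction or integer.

t_a=11/4 t_c=0 v_peak=77/16 T=11/2

(v_max)²/a_max = (165/16)²/(7/4) = 27225/448
847/64 < 27225/448 ⇒ no cruise
v_peak = √(847/64·7/4) = √(5929/256) = 77/16
t_a = (77/16)/(7/4) = 11/4; t_c = 0
T = 2·11/4 = 11/2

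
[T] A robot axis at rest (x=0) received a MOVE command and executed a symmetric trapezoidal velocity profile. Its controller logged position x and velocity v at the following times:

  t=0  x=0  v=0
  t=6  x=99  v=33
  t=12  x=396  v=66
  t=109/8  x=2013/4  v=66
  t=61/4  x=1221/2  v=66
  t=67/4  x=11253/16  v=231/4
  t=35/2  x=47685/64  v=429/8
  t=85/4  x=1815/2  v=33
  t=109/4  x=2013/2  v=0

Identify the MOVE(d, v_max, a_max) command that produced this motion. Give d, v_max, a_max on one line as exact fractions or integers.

d=2013/2 v_max=66 a_max=11/2

final state: t=109/4, x=2013/2, v=0 → d = 2013/2
a_max = (33−0)/(6−0) = 11/2
max v = 66 over t∈[12,61/4] → v_max = 66
check: 66·(12+13/4) = 2013/2 ✓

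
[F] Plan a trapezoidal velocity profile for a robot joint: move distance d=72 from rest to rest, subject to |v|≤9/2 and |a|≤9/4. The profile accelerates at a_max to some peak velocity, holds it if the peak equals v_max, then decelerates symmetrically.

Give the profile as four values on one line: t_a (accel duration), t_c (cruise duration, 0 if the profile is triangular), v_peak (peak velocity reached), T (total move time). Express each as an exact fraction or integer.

t_a=2 t_c=14 v_peak=9/2 T=18

(v_max)²/a_max = (9/2)²/(9/4) = 9
72 ≥ 9 so v_max reached
t_a = (9/2)/(9/4) = 2; v_peak = 9/2
d_cruise = 72 − 9 = 63; t_c = 63/(9/2) = 14
T = 2·2 + 14 = 18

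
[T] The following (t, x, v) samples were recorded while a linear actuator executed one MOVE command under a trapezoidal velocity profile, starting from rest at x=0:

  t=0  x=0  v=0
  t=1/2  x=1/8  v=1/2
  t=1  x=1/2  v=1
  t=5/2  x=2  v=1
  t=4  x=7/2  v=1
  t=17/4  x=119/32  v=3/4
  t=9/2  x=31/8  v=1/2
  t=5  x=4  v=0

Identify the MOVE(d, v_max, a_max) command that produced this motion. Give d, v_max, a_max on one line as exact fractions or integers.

d=4 v_max=1 a_max=1

final state: t=5, x=4, v=0 → d = 4
a_max = (1/2−0)/(1/2−0) = 1
max v = 1 over t∈[1,4] → v_max = 1
check: 1·(1+3) = 4 ✓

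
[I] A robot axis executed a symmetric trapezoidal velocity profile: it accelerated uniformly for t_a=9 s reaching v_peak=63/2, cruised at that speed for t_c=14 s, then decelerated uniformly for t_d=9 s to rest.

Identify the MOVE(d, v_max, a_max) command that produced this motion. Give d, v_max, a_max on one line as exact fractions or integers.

d=1449/2 v_max=63/2 a_max=7/2

a_max = (63/2)/9 = 7/2
d_a = ½·63/2·9 = 567/4; d_c = 63/2·14 = 441
d = 2·567/4 + 441 = 1449/2
t_c = 14 > 0 ⇒ limit active, v_max = 63/2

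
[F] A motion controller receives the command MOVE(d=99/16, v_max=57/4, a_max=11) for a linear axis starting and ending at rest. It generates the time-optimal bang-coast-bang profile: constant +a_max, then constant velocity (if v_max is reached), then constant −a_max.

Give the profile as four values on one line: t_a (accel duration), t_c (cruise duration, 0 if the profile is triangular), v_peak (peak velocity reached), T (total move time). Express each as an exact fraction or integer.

t_a=3/4 t_c=0 v_peak=33/4 T=3/2

v_max²/a_max = (57/4)²/11 = 3249/176
99/16 < 3249/176 ⇒ no cruise
v_peak = √(99/16·11) = √(1089/16) = 33/4
t_a = (33/4)/11 = 3/4; t_c = 0
T = 2·3/4 = 3/2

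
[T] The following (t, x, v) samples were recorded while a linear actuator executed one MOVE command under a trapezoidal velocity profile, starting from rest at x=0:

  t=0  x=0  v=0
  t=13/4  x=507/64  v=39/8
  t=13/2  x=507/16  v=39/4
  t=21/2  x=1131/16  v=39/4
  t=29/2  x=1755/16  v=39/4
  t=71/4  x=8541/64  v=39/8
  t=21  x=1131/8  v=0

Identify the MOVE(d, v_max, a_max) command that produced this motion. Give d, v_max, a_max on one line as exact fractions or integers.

d=1131/8 v_max=39/4 a_max=3/2

final state: t=21, x=1131/8, v=0 → d = 1131/8
a_max = (39/8−0)/(13/4−0) = 3/2
max v = 39/4 over t∈[13/2,29/2] → v_max = 39/4
check: 39/4·(13/2+8) = 1131/8 ✓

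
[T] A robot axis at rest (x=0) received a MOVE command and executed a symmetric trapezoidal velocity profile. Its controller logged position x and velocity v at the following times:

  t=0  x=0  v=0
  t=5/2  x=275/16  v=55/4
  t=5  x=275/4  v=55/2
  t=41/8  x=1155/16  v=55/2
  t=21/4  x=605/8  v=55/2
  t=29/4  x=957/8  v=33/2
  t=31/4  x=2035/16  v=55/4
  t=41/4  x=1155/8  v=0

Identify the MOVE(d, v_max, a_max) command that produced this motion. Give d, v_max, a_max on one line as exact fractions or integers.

final state: t=41/4, x=1155/8, v=0 → d = 1155/8
a_max = (55/4−0)/(5/2−0) = 11/2
max v = 55/2 over t∈[5,21/4] → v_max = 55/2
check: 55/2·(5+1/4) = 1155/8 ✓

d=1155/8 v_max=55/2 a_max=11/2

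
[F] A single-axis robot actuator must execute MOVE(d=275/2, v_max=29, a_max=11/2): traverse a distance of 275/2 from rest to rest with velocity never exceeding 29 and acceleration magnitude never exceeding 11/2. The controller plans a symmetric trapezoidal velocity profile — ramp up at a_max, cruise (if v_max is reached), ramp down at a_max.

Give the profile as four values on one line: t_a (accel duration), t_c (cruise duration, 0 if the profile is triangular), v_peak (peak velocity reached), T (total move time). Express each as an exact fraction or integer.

t_a=5 t_c=0 v_peak=55/2 T=10

vₘ²/aₘ = 29²/(11/2) = 1682/11
275/2 < 1682/11 so t_c = 0
v_peak = √(275/2·11/2) = √(3025/4) = 55/2
t_a = (55/2)/(11/2) = 5; t_c = 0
T = 2·5 = 10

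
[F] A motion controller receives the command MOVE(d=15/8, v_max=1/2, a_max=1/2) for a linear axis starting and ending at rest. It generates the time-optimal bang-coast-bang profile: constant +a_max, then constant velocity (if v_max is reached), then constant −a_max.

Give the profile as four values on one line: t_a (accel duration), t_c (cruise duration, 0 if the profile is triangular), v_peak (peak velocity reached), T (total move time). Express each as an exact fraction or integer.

v_max²/a_max = (1/2)²/(1/2) = 1/2
15/8 ≥ 1/2 so v_max reached
t_a = (1/2)/(1/2) = 1; v_peak = 1/2
d_cruise = 15/8 − 1/2 = 11/8; t_c = (11/8)/(1/2) = 11/4
T = 2·1 + 11/4 = 19/4

t_a=1 t_c=11/4 v_peak=1/2 T=19/4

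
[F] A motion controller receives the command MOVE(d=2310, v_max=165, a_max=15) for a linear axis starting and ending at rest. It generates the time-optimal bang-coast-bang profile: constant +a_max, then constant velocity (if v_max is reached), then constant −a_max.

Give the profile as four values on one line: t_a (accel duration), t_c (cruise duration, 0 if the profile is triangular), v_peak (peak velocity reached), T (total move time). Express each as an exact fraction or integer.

(v_max)²/a_max = 165²/15 = 1815
2310 ≥ 1815 ⇒ cruise phase
t_a = 165/15 = 11; v_peak = 165
d_cruise = 2310 − 1815 = 495; t_c = 495/165 = 3
T = 2·11 + 3 = 25

t_a=11 t_c=3 v_peak=165 T=25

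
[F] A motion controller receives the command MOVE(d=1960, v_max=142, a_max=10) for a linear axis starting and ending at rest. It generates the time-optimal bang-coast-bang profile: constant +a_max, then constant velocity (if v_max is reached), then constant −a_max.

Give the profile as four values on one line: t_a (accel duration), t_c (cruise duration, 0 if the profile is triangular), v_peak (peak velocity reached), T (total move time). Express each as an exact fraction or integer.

t_a=14 t_c=0 v_peak=140 T=28

v_max²/a_max = 142²/10 = 10082/5
1960 < 10082/5 so t_c = 0
v_peak = √(1960·10) = √19600 = 140
t_a = 140/10 = 14; t_c = 0
T = 2·14 = 28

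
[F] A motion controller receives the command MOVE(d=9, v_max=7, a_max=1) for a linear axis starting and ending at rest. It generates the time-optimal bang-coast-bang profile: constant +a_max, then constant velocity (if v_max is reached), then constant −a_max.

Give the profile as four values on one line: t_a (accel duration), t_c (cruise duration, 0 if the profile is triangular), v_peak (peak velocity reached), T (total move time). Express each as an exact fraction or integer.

t_a=3 t_c=0 v_peak=3 T=6

v_max²/a_max = 7²/1 = 49
9 < 49 so t_c = 0
v_peak = √(9·1) = √9 = 3
t_a = 3/1 = 3; t_c = 0
T = 2·3 = 6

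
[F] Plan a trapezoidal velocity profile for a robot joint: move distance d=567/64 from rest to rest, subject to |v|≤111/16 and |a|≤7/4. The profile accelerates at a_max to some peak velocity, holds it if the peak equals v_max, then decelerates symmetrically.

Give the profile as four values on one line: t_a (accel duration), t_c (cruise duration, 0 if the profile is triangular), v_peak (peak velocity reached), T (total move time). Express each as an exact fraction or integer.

vₘ²/aₘ = (111/16)²/(7/4) = 12321/448
567/64 < 12321/448 so t_c = 0
v_peak = √(567/64·7/4) = √(3969/256) = 63/16
t_a = (63/16)/(7/4) = 9/4; t_c = 0
T = 2·9/4 = 9/2

t_a=9/4 t_c=0 v_peak=63/16 T=9/2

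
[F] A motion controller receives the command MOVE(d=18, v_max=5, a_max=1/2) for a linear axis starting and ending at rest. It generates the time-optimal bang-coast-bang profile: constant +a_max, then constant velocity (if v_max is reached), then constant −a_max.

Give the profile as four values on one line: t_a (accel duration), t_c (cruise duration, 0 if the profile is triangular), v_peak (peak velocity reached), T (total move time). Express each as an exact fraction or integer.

v_max²/a_max = 5²/(1/2) = 50
18 < 50 so t_c = 0
v_peak = √(18·1/2) = √9 = 3
t_a = 3/(1/2) = 6; t_c = 0
T = 2·6 = 12

t_a=6 t_c=0 v_peak=3 T=12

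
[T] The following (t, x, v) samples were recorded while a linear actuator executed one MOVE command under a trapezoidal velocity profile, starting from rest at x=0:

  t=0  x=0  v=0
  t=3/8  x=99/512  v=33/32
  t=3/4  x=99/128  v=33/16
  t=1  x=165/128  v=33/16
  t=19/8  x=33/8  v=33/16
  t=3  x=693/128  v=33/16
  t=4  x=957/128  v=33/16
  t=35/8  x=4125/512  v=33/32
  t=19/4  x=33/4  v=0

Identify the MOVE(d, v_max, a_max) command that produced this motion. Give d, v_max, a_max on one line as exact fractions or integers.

d=33/4 v_max=33/16 a_max=11/4

final state: t=19/4, x=33/4, v=0 → d = 33/4
a_max = (33/32−0)/(3/8−0) = 11/4
max v = 33/16 over t∈[3/4,4] → v_max = 33/16
check: 33/16·(3/4+13/4) = 33/4 ✓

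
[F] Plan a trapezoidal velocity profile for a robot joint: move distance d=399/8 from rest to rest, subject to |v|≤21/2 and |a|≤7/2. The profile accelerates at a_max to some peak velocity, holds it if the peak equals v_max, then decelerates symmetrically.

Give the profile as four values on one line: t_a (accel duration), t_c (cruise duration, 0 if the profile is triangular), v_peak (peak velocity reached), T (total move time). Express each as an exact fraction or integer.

t_a=3 t_c=7/4 v_peak=21/2 T=31/4

(v_max)²/a_max = (21/2)²/(7/2) = 63/2
399/8 ≥ 63/2 so v_max reached
t_a = (21/2)/(7/2) = 3; v_peak = 21/2
d_cruise = 399/8 − 63/2 = 147/8; t_c = (147/8)/(21/2) = 7/4
T = 2·3 + 7/4 = 31/4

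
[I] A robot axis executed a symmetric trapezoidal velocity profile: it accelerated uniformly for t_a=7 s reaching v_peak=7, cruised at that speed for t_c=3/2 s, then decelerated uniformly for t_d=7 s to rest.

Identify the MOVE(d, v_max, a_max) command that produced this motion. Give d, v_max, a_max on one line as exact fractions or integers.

d=119/2 v_max=7 a_max=1

a_max = 7/7 = 1
d_a = ½·7·7 = 49/2; d_c = 7·3/2 = 21/2
d = 2·49/2 + 21/2 = 119/2
t_c = 3/2 > 0 so v_max = 7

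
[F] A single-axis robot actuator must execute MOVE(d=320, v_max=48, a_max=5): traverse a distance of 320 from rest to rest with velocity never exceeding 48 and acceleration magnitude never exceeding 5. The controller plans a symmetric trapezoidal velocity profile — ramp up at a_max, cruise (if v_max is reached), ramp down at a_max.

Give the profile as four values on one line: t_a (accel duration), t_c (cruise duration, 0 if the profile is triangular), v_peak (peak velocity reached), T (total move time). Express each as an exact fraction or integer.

v_max²/a_max = 48²/5 = 2304/5
320 < 2304/5 → triangular
v_peak = √(320·5) = √1600 = 40
t_a = 40/5 = 8; t_c = 0
T = 2·8 = 16

t_a=8 t_c=0 v_peak=40 T=16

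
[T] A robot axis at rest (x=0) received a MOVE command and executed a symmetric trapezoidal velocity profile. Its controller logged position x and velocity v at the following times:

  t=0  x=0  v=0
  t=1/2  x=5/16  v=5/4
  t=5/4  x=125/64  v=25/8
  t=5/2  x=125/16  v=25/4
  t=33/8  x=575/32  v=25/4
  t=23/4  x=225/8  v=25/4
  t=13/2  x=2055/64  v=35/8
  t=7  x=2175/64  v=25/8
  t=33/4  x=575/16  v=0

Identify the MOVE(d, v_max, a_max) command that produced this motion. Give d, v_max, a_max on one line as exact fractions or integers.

final state: t=33/4, x=575/16, v=0 → d = 575/16
a_max = (5/4−0)/(1/2−0) = 5/2
max v = 25/4 over t∈[5/2,23/4] → v_max = 25/4
check: 25/4·(5/2+13/4) = 575/16 ✓

d=575/16 v_max=25/4 a_max=5/2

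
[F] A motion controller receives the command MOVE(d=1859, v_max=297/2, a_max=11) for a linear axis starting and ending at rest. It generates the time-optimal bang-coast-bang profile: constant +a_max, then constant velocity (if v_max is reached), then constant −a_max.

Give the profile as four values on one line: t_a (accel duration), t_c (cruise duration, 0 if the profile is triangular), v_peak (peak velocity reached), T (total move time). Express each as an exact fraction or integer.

t_a=13 t_c=0 v_peak=143 T=26

(v_max)²/a_max = (297/2)²/11 = 8019/4
1859 < 8019/4 → triangular
v_peak = √(1859·11) = √20449 = 143
t_a = 143/11 = 13; t_c = 0
T = 2·13 = 26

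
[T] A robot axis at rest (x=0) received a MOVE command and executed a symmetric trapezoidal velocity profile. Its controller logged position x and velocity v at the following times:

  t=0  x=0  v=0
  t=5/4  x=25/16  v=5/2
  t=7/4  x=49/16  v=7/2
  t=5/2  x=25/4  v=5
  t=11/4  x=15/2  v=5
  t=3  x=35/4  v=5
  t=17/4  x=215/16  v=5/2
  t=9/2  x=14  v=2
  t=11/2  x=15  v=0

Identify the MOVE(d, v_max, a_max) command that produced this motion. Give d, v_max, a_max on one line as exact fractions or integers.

d=15 v_max=5 a_max=2

final state: t=11/2, x=15, v=0 → d = 15
a_max = (5/2−0)/(5/4−0) = 2
max v = 5 over t∈[5/2,3] → v_max = 5
check: 5·(5/2+1/2) = 15 ✓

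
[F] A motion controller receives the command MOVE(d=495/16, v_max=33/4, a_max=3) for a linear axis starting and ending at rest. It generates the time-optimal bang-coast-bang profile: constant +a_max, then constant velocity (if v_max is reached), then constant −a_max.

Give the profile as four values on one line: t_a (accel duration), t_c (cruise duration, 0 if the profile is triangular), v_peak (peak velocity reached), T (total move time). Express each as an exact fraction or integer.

t_a=11/4 t_c=1 v_peak=33/4 T=13/2

(v_max)²/a_max = (33/4)²/3 = 363/16
495/16 ≥ 363/16 → trapezoidal
t_a = (33/4)/3 = 11/4; v_peak = 33/4
d_cruise = 495/16 − 363/16 = 33/4; t_c = (33/4)/(33/4) = 1
T = 2·11/4 + 1 = 13/2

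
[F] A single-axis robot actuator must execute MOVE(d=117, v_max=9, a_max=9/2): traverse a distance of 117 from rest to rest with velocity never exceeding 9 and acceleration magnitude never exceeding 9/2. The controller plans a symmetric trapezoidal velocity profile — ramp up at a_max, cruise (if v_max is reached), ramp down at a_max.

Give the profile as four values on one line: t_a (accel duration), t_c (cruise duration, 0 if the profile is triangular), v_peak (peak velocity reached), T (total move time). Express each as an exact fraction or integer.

t_a=2 t_c=11 v_peak=9 T=15

vₘ²/aₘ = 9²/(9/2) = 18
117 ≥ 18 so v_max reached
t_a = 9/(9/2) = 2; v_peak = 9
d_cruise = 117 − 18 = 99; t_c = 99/9 = 11
T = 2·2 + 11 = 15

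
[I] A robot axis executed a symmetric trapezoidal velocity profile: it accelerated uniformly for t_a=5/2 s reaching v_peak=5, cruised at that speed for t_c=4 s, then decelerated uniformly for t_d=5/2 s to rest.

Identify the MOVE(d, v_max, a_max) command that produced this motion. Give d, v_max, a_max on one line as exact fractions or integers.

d=65/2 v_max=5 a_max=2

a_max = 5/(5/2) = 2
d_a = ½·5·5/2 = 25/4; d_c = 5·4 = 20
d = 2·25/4 + 20 = 65/2
t_c = 4 > 0 ⇒ limit active, v_max = 5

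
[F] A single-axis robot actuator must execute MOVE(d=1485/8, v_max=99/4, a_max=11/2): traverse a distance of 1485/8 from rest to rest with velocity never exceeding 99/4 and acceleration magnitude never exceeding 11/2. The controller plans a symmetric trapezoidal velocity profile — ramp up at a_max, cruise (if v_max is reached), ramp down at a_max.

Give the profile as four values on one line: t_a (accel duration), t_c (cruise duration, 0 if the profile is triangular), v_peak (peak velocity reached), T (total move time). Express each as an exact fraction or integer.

(v_max)²/a_max = (99/4)²/(11/2) = 891/8
1485/8 ≥ 891/8 → trapezoidal
t_a = (99/4)/(11/2) = 9/2; v_peak = 99/4
d_cruise = 1485/8 − 891/8 = 297/4; t_c = (297/4)/(99/4) = 3
T = 2·9/2 + 3 = 12

t_a=9/2 t_c=3 v_peak=99/4 T=12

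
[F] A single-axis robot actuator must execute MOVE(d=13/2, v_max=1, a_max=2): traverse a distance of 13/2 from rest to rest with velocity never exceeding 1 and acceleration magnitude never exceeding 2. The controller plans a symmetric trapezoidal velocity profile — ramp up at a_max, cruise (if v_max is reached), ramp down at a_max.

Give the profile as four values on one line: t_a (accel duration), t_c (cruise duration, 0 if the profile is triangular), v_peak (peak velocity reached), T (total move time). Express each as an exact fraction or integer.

t_a=1/2 t_c=6 v_peak=1 T=7

vₘ²/aₘ = 1²/2 = 1/2
13/2 ≥ 1/2 so v_max reached
t_a = 1/2; v_peak = 1
d_cruise = 13/2 − 1/2 = 6; t_c = 6/1 = 6
T = 2·1/2 + 6 = 7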